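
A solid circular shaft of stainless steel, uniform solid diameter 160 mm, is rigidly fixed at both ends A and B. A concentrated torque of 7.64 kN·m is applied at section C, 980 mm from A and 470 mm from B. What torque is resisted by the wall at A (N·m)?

2480 N·m

With uniform GJ and both ends fixed, compatibility θ_AC = θ_CB gives T_A·a = T_B·b, together with T_A + T_B = T₀.
T_A = T₀·b/(a+b) = 7640·470/1450 = 2476 N·m; T_B = 5164 N·m.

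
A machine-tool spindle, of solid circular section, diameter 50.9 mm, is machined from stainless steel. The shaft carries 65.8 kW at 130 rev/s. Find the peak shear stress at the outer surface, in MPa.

3.11 MPa

ω = 2π·130 = 816.8 rad/s, so T = P/ω = 65.8×10³ / 816.8 = 80.56 N·m.
J = πd⁴/32 = π(0.0509)⁴/32 = 6.590×10^-7 m⁴.
τ_max = T·r/J = 80.56 × 0.0255 / 6.590×10^-7 = 3.111×10^6 Pa.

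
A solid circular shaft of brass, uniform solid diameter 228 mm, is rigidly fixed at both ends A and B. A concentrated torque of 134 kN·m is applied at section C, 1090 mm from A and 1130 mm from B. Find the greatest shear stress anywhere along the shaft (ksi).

With uniform GJ and both ends fixed, compatibility θ_AC = θ_CB gives T_A·a = T_B·b, together with T_A + T_B = T₀.
T_A = T₀·b/(a+b) = 134000·1130/2220 = 68210 N·m; T_B = 65790 N·m.
τ in each portion: τ_AC = 2.93×10^7 Pa, τ_CB = 2.83×10^7 Pa; maximum is in AC.
τ_max = T_AC·r/J = 68210·0.114/2.65×10^-4 = 2.931×10^7 Pa.

4.25 ksi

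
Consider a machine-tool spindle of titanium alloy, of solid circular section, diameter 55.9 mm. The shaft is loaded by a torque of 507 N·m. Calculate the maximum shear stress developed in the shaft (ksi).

J = πd⁴/32 = π(0.0559)⁴/32 = 9.586×10^-7 m⁴.
τ_max = T·r/J = 507.0 × 0.0279 / 9.586×10^-7 = 1.478×10^7 Pa.

2.14 ksi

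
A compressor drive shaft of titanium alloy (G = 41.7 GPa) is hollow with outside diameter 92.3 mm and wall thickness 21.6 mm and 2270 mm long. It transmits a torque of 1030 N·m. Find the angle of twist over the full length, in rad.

0.00855 rad

J = π(d_o⁴ − d_i⁴)/32 = π(0.0923⁴ − 0.0491⁴)/32 = 6.555×10^-6 m⁴.
θ = T·L/(G·J) = 1030 × 2.27 / (41.7×10⁹ × 6.555×10^-6) = 8.554×10^-3 rad.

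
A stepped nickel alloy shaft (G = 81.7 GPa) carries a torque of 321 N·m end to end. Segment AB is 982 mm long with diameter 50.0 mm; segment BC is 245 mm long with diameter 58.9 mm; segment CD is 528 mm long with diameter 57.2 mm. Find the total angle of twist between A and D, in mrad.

9.08 mrad

J_AB = π(0.0500)⁴/32 = 6.14×10^-7 m⁴; J_BC = π(0.0589)⁴/32 = 1.18×10^-6 m⁴; J_CD = π(0.0572)⁴/32 = 1.05×10^-6 m⁴.
θ = (T/G)·Σ L_i/J_i = (321.0/81.7×10⁹)·(0.982/6.14×10^-7 + 0.245/1.18×10^-6 + 0.528/1.05×10^-6) = 9.077×10^-3 rad.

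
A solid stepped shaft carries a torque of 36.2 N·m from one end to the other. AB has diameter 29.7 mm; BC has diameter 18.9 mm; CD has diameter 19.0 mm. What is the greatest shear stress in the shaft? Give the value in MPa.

Under the same torque, τ_max = 16T/(πd³) is largest where d is smallest — segment BC (d = 18.9 mm).
τ_max = 16·36.20/(π·(0.0189)³) = 2.731×10^7 Pa.

27.3 MPa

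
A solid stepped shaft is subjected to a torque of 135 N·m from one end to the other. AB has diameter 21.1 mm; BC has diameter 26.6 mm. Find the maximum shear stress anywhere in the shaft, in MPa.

Under the same torque, τ_max = 16T/(πd³) is largest where d is smallest — segment AB (d = 21.1 mm).
τ_max = 16·135.0/(π·(0.0211)³) = 7.319×10^7 Pa.

73.2 MPa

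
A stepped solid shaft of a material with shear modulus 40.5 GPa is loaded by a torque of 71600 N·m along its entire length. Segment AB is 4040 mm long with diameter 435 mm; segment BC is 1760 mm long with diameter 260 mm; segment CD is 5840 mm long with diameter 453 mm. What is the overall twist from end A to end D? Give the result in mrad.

J_AB = π(0.435)⁴/32 = 3.52×10^-3 m⁴; J_BC = π(0.260)⁴/32 = 4.49×10^-4 m⁴; J_CD = π(0.453)⁴/32 = 4.13×10^-3 m⁴.
θ = (T/G)·Σ L_i/J_i = (71600/40.5×10⁹)·(4.04/3.52×10^-3 + 1.76/4.49×10^-4 + 5.84/4.13×10^-3) = 0.01146 rad.

11.5 mrad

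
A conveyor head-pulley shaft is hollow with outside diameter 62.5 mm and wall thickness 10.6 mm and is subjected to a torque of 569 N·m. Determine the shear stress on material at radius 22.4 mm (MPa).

J = π(d_o⁴ − d_i⁴)/32 = π(0.0625⁴ − 0.0413⁴)/32 = 1.212×10^-6 m⁴.
Shear stress varies linearly with radius: τ = T·r/J = 569.0 × 0.0224 / 1.212×10^-6 = 1.051×10^7 Pa.

10.5 MPa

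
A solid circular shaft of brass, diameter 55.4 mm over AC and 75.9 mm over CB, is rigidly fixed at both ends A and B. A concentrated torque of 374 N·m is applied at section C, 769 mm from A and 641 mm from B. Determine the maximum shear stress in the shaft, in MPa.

3.52 MPa

Compatibility: T_A·a/J_AC = T_B·b/J_CB with T_A + T_B = T₀.
J_AC = 9.25×10^-7 m⁴, J_CB = 3.26×10^-6 m⁴, so T_A = T₀·(J_AC/a)/((J_AC/a)+(J_CB/b)) = 71.56 N·m, T_B = 302.4 N·m.
τ in each portion: τ_AC = 2.14×10^6 Pa, τ_CB = 3.52×10^6 Pa; maximum is in CB.
τ_max = T_CB·r/J = 302.4·0.0380/3.26×10^-6 = 3.523×10^6 Pa.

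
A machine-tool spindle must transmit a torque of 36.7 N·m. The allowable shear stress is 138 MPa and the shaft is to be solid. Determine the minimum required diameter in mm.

11.1 mm

For a solid shaft τ_max = 16T/(πd³), so d = (16T/(π τ_allow))^(1/3) = (16·36.70/(π·1.38×10^8))^(1/3) = 0.01106 m.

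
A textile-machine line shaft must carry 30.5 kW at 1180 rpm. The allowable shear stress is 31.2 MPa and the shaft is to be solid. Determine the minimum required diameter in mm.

ω = 2π·1180/60 = 123.6 rad/s, so T = P/ω = 30.5×10³ / 123.6 = 246.8 N·m.
For a solid shaft τ_max = 16T/(πd³), so d = (16T/(π τ_allow))^(1/3) = (16·246.8/(π·3.12×10^7))^(1/3) = 0.03428 m.

34.3 mm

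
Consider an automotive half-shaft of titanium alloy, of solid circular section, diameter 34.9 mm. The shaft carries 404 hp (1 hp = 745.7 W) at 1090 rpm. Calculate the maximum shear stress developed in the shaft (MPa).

316 MPa

ω = 2π·1090/60 = 114.1 rad/s, so T = P/ω = 404×745.7 / 114.1 = 2639 N·m.
J = πd⁴/32 = π(0.0349)⁴/32 = 1.456×10^-7 m⁴.
τ_max = T·r/J = 2639 × 0.0175 / 1.456×10^-7 = 3.162×10^8 Pa.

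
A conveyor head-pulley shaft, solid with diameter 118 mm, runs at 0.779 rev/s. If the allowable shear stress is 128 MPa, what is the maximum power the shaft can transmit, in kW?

202 kW

J = πd⁴/32 = π(0.118)⁴/32 = 1.903×10^-5 m⁴.
T_max = τ_allow·J/r = 1.28×10^8 × 1.903×10^-5 / 0.0590 = 41290 N·m.
ω = 2π·0.779 = 4.895 rad/s, so P_max = T_max·ω = 2.021×10^5 W.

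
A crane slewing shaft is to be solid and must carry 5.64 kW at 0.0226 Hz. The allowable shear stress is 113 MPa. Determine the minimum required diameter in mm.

121 mm

ω = 2π·0.0226 = 0.1420 rad/s, so T = P/ω = 5.64×10³ / 0.1420 = 39720 N·m.
For a solid shaft τ_max = 16T/(πd³), so d = (16T/(π τ_allow))^(1/3) = (16·39720/(π·1.13×10^8))^(1/3) = 0.1214 m.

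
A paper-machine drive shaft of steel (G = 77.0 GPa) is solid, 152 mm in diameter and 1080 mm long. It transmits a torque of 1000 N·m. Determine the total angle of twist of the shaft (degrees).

0.0153°

J = πd⁴/32 = π(0.152)⁴/32 = 5.241×10^-5 m⁴.
θ = T·L/(G·J) = 1000 × 1.08 / (77.0×10⁹ × 5.241×10^-5) = 2.676×10^-4 rad.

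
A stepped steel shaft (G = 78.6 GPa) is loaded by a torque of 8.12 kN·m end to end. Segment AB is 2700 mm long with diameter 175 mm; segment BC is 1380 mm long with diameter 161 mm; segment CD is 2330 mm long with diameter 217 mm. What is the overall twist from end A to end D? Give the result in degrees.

0.361°

J_AB = π(0.175)⁴/32 = 9.21×10^-5 m⁴; J_BC = π(0.161)⁴/32 = 6.60×10^-5 m⁴; J_CD = π(0.217)⁴/32 = 2.18×10^-4 m⁴.
θ = (T/G)·Σ L_i/J_i = (8120/78.6×10⁹)·(2.70/9.21×10^-5 + 1.38/6.60×10^-5 + 2.33/2.18×10^-4) = 6.296×10^-3 rad.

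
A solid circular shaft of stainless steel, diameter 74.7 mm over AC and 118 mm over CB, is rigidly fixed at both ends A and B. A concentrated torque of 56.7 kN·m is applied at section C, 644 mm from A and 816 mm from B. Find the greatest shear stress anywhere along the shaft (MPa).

146 MPa

Compatibility: T_A·a/J_AC = T_B·b/J_CB with T_A + T_B = T₀.
J_AC = 3.06×10^-6 m⁴, J_CB = 1.90×10^-5 m⁴, so T_A = T₀·(J_AC/a)/((J_AC/a)+(J_CB/b)) = 9587 N·m, T_B = 47110 N·m.
τ in each portion: τ_AC = 1.17×10^8 Pa, τ_CB = 1.46×10^8 Pa; maximum is in CB.
τ_max = T_CB·r/J = 47110·0.0590/1.90×10^-5 = 1.460×10^8 Pa.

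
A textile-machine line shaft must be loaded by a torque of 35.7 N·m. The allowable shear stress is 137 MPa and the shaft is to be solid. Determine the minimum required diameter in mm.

11.0 mm

For a solid shaft τ_max = 16T/(πd³), so d = (16T/(π τ_allow))^(1/3) = (16·35.70/(π·1.37×10^8))^(1/3) = 0.01099 m.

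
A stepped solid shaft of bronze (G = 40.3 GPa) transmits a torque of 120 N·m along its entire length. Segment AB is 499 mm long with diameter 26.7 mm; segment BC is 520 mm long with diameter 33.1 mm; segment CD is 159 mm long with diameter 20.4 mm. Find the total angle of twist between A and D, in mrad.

70.8 mrad

J_AB = π(0.0267)⁴/32 = 4.99×10^-8 m⁴; J_BC = π(0.0331)⁴/32 = 1.18×10^-7 m⁴; J_CD = π(0.0204)⁴/32 = 1.70×10^-8 m⁴.
θ = (T/G)·Σ L_i/J_i = (120.0/40.3×10⁹)·(0.499/4.99×10^-8 + 0.520/1.18×10^-7 + 0.159/1.70×10^-8) = 0.07077 rad.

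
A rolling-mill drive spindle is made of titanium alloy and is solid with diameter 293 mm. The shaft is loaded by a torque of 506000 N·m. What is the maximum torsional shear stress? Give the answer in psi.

14900 psi

J = πd⁴/32 = π(0.293)⁴/32 = 7.236×10^-4 m⁴.
τ_max = T·r/J = 506000 × 0.146 / 7.236×10^-4 = 1.025×10^8 Pa.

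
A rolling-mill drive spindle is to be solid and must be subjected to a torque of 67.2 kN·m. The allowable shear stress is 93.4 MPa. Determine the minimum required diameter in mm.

For a solid shaft τ_max = 16T/(πd³), so d = (16T/(π τ_allow))^(1/3) = (16·67200/(π·9.34×10^7))^(1/3) = 0.1542 m.

154 mm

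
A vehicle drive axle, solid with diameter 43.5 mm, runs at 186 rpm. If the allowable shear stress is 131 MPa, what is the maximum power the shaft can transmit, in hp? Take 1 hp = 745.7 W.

55.3 hp

J = πd⁴/32 = π(0.0435)⁴/32 = 3.515×10^-7 m⁴.
T_max = τ_allow·J/r = 1.31×10^8 × 3.515×10^-7 / 0.0217 = 2117 N·m.
ω = 2π·186/60 = 19.48 rad/s, so P_max = T_max·ω = 4.124×10^4 W.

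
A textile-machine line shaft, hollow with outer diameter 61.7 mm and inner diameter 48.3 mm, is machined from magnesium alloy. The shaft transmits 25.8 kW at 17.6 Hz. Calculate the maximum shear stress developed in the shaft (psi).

ω = 2π·17.6 = 110.6 rad/s, so T = P/ω = 25.8×10³ / 110.6 = 233.3 N·m.
J = π(d_o⁴ − d_i⁴)/32 = π(0.0617⁴ − 0.0483⁴)/32 = 8.885×10^-7 m⁴.
τ_max = T·r/J = 233.3 × 0.0309 / 8.885×10^-7 = 8.101×10^6 Pa.

1170 psi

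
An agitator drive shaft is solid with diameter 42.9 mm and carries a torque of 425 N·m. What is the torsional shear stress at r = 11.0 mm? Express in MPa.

14.1 MPa

J = πd⁴/32 = π(0.0429)⁴/32 = 3.325×10^-7 m⁴.
Shear stress varies linearly with radius: τ = T·r/J = 425.0 × 0.0110 / 3.325×10^-7 = 1.406×10^7 Pa.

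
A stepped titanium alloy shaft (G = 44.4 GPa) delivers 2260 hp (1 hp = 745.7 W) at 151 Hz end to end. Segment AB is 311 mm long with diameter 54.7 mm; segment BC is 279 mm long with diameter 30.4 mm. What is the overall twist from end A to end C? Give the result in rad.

0.147 rad

ω = 2π·151 = 948.8 rad/s, so T = P/ω = 2260×745.7 / 948.8 = 1776 N·m.
J_AB = π(0.0547)⁴/32 = 8.79×10^-7 m⁴; J_BC = π(0.0304)⁴/32 = 8.38×10^-8 m⁴.
θ = (T/G)·Σ L_i/J_i = (1776/44.4×10⁹)·(0.311/8.79×10^-7 + 0.279/8.38×10^-8) = 0.1473 rad.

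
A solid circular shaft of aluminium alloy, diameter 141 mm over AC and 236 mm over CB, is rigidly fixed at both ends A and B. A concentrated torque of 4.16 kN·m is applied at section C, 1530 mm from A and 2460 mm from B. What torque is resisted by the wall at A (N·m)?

Compatibility: T_A·a/J_AC = T_B·b/J_CB with T_A + T_B = T₀.
J_AC = 3.88×10^-5 m⁴, J_CB = 3.05×10^-4 m⁴, so T_A = T₀·(J_AC/a)/((J_AC/a)+(J_CB/b)) = 707.3 N·m, T_B = 3453 N·m.

707 N·m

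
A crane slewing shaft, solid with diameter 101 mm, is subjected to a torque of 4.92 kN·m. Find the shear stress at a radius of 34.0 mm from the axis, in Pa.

1.64e7 Pa

J = πd⁴/32 = π(0.101)⁴/32 = 1.022×10^-5 m⁴.
Shear stress varies linearly with radius: τ = T·r/J = 4920 × 0.0340 / 1.022×10^-5 = 1.637×10^7 Pa.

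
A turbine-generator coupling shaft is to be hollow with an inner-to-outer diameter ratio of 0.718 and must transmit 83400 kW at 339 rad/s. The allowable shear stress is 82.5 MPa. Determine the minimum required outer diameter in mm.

275 mm

ω = 339 rad/s, so T = P/ω = 83400×10³ / 339.0 = 246000 N·m.
For a hollow shaft with d_i/d_o = 0.718: τ_max = 16T/(π d_o³ (1−k⁴)), so d_o = [16T/(π τ_allow (1−k⁴))]^(1/3) = [16·246000/(π·8.25×10^7·0.7342)]^(1/3) = 0.2745 m.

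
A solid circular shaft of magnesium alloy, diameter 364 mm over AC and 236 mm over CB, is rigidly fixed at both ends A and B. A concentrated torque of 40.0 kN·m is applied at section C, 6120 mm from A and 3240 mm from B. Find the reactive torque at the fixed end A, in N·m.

Compatibility: T_A·a/J_AC = T_B·b/J_CB with T_A + T_B = T₀.
J_AC = 1.72×10^-3 m⁴, J_CB = 3.05×10^-4 m⁴, so T_A = T₀·(J_AC/a)/((J_AC/a)+(J_CB/b)) = 29990 N·m, T_B = 10010 N·m.

30000 N·m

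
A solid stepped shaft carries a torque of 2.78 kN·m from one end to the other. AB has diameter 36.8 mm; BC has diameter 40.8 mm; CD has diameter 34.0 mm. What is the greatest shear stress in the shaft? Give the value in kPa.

360000 kPa

Under the same torque, τ_max = 16T/(πd³) is largest where d is smallest — segment CD (d = 34.0 mm).
τ_max = 16·2780/(π·(0.0340)³) = 3.602×10^8 Pa.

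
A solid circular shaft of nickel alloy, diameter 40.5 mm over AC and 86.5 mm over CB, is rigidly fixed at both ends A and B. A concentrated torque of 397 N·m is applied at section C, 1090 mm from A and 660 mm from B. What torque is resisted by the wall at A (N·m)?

11.2 N·m

Compatibility: T_A·a/J_AC = T_B·b/J_CB with T_A + T_B = T₀.
J_AC = 2.64×10^-7 m⁴, J_CB = 5.50×10^-6 m⁴, so T_A = T₀·(J_AC/a)/((J_AC/a)+(J_CB/b)) = 11.23 N·m, T_B = 385.8 N·m.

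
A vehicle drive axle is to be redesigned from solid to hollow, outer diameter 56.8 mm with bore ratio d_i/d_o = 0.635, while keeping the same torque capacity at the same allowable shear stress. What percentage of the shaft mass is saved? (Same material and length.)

32.8 %

Equal τ_max and T ⇒ the solid shaft needs d_s³ = d_o³(1−k⁴), so d_s = 56.8·(1−0.635⁴)^(1/3) = 53.54 mm.
Area ratio A_h/A_s = d_o²(1−k²)/d_s² = (1−k²)/(1−k⁴)^(2/3) = 0.6717.
Mass saving = 1 − 0.6717 = 32.8 %.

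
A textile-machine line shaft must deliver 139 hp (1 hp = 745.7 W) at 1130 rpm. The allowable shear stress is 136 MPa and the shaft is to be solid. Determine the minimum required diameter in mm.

ω = 2π·1130/60 = 118.3 rad/s, so T = P/ω = 139×745.7 / 118.3 = 875.9 N·m.
For a solid shaft τ_max = 16T/(πd³), so d = (16T/(π τ_allow))^(1/3) = (16·875.9/(π·1.36×10^8))^(1/3) = 0.03201 m.

32.0 mm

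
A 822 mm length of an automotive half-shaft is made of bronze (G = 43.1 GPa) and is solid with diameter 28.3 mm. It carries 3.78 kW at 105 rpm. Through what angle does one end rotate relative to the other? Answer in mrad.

ω = 2π·105/60 = 11.00 rad/s, so T = P/ω = 3.78×10³ / 11.00 = 343.8 N·m.
J = πd⁴/32 = π(0.0283)⁴/32 = 6.297×10^-8 m⁴.
θ = T·L/(G·J) = 343.8 × 0.822 / (43.1×10⁹ × 6.297×10^-8) = 0.1041 rad.

104 mrad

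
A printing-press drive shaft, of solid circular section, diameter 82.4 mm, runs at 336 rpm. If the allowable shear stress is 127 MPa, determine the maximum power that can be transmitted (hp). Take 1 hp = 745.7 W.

J = πd⁴/32 = π(0.0824)⁴/32 = 4.526×10^-6 m⁴.
T_max = τ_allow·J/r = 1.27×10^8 × 4.526×10^-6 / 0.0412 = 13950 N·m.
ω = 2π·336/60 = 35.19 rad/s, so P_max = T_max·ω = 4.909×10^5 W.

658 hp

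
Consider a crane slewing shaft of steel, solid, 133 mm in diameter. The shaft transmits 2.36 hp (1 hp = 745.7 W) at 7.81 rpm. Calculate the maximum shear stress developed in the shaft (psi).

676 psi

ω = 2π·7.81/60 = 0.8179 rad/s, so T = P/ω = 2.36×745.7 / 0.8179 = 2152 N·m.
J = πd⁴/32 = π(0.133)⁴/32 = 3.072×10^-5 m⁴.
τ_max = T·r/J = 2152 × 0.0665 / 3.072×10^-5 = 4.658×10^6 Pa.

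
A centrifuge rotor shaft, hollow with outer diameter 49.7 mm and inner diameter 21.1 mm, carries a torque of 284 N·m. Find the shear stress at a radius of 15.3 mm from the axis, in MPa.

J = π(d_o⁴ − d_i⁴)/32 = π(0.0497⁴ − 0.0211⁴)/32 = 5.795×10^-7 m⁴.
Shear stress varies linearly with radius: τ = T·r/J = 284.0 × 0.0153 / 5.795×10^-7 = 7.498×10^6 Pa.

7.50 MPa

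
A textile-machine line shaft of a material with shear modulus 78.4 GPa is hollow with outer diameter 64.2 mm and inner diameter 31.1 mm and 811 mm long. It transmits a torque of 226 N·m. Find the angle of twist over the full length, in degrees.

J = π(d_o⁴ − d_i⁴)/32 = π(0.0642⁴ − 0.0311⁴)/32 = 1.576×10^-6 m⁴.
θ = T·L/(G·J) = 226.0 × 0.811 / (78.4×10⁹ × 1.576×10^-6) = 1.483×10^-3 rad.

0.0850°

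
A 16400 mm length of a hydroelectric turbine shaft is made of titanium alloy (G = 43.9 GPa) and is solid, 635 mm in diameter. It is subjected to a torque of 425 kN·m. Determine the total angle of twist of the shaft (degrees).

0.570°

J = πd⁴/32 = π(0.635)⁴/32 = 0.01596 m⁴.
θ = T·L/(G·J) = 425000 × 16.4 / (43.9×10⁹ × 0.01596) = 9.947×10^-3 rad.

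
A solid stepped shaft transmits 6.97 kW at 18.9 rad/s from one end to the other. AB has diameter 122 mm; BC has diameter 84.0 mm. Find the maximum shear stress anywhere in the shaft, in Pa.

3.17e6 Pa

ω = 18.9 rad/s, so T = P/ω = 6.97×10³ / 18.90 = 368.8 N·m.
Under the same torque, τ_max = 16T/(πd³) is largest where d is smallest — segment BC (d = 84.0 mm).
τ_max = 16·368.8/(π·(0.0840)³) = 3.169×10^6 Pa.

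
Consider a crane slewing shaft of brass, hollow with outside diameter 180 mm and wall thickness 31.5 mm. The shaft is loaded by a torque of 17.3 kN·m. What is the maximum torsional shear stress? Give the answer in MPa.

18.4 MPa

J = π(d_o⁴ − d_i⁴)/32 = π(0.180⁴ − 0.117⁴)/32 = 8.466×10^-5 m⁴.
τ_max = T·r/J = 17300 × 0.0900 / 8.466×10^-5 = 1.839×10^7 Pa.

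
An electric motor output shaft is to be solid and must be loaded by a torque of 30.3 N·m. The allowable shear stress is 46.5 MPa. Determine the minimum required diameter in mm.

For a solid shaft τ_max = 16T/(πd³), so d = (16T/(π τ_allow))^(1/3) = (16·30.30/(π·4.65×10^7))^(1/3) = 0.01492 m.

14.9 mm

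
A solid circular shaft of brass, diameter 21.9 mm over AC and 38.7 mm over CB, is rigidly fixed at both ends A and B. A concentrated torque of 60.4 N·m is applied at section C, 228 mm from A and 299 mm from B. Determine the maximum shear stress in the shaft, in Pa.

4.68e6 Pa

Compatibility: T_A·a/J_AC = T_B·b/J_CB with T_A + T_B = T₀.
J_AC = 2.26×10^-8 m⁴, J_CB = 2.20×10^-7 m⁴, so T_A = T₀·(J_AC/a)/((J_AC/a)+(J_CB/b)) = 7.160 N·m, T_B = 53.24 N·m.
τ in each portion: τ_AC = 3.47×10^6 Pa, τ_CB = 4.68×10^6 Pa; maximum is in CB.
τ_max = T_CB·r/J = 53.24·0.0194/2.20×10^-7 = 4.678×10^6 Pa.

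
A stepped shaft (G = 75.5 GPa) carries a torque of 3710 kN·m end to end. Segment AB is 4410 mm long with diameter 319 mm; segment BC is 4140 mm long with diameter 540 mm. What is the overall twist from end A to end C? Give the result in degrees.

13.6°

J_AB = π(0.319)⁴/32 = 1.02×10^-3 m⁴; J_BC = π(0.540)⁴/32 = 8.35×10^-3 m⁴.
θ = (T/G)·Σ L_i/J_i = (3.710e6/75.5×10⁹)·(4.41/1.02×10^-3 + 4.14/8.35×10^-3) = 0.2375 rad.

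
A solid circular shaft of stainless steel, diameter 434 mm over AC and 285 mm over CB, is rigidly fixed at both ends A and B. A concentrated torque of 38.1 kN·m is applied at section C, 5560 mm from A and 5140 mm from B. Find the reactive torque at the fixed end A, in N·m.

Compatibility: T_A·a/J_AC = T_B·b/J_CB with T_A + T_B = T₀.
J_AC = 3.48×10^-3 m⁴, J_CB = 6.48×10^-4 m⁴, so T_A = T₀·(J_AC/a)/((J_AC/a)+(J_CB/b)) = 31720 N·m, T_B = 6381 N·m.

31700 N·m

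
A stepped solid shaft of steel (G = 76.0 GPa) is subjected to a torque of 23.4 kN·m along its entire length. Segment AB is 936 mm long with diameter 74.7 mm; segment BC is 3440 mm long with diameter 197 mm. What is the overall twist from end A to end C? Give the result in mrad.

J_AB = π(0.0747)⁴/32 = 3.06×10^-6 m⁴; J_BC = π(0.197)⁴/32 = 1.48×10^-4 m⁴.
θ = (T/G)·Σ L_i/J_i = (23400/76.0×10⁹)·(0.936/3.06×10^-6 + 3.44/1.48×10^-4) = 0.1014 rad.

101 mrad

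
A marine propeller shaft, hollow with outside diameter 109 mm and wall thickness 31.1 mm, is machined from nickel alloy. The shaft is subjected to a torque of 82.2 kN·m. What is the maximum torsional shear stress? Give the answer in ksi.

48.5 ksi

J = π(d_o⁴ − d_i⁴)/32 = π(0.109⁴ − 0.0468⁴)/32 = 1.339×10^-5 m⁴.
τ_max = T·r/J = 82200 × 0.0545 / 1.339×10^-5 = 3.346×10^8 Pa.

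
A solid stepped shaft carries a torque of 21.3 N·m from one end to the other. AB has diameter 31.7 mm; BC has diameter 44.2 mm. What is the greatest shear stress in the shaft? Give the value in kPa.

3410 kPa

Under the same torque, τ_max = 16T/(πd³) is largest where d is smallest — segment AB (d = 31.7 mm).
τ_max = 16·21.30/(π·(0.0317)³) = 3.405×10^6 Pa.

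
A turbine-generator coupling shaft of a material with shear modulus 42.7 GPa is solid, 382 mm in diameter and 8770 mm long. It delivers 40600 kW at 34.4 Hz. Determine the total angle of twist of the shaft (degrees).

ω = 2π·34.4 = 216.1 rad/s, so T = P/ω = 40600×10³ / 216.1 = 187800 N·m.
J = πd⁴/32 = π(0.382)⁴/32 = 2.091×10^-3 m⁴.
θ = T·L/(G·J) = 187800 × 8.77 / (42.7×10⁹ × 2.091×10^-3) = 0.01845 rad.

1.06°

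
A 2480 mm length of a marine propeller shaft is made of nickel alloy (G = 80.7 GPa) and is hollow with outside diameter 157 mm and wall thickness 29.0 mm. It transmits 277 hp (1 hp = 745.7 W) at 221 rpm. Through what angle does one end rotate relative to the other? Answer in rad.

ω = 2π·221/60 = 23.14 rad/s, so T = P/ω = 277×745.7 / 23.14 = 8925 N·m.
J = π(d_o⁴ − d_i⁴)/32 = π(0.157⁴ − 0.0990⁴)/32 = 5.022×10^-5 m⁴.
θ = T·L/(G·J) = 8925 × 2.48 / (80.7×10⁹ × 5.022×10^-5) = 5.462×10^-3 rad.

0.00546 rad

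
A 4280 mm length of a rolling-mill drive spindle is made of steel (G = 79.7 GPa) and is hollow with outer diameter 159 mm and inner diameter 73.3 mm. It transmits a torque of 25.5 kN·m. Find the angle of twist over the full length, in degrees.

1.31°

J = π(d_o⁴ − d_i⁴)/32 = π(0.159⁴ − 0.0733⁴)/32 = 5.991×10^-5 m⁴.
θ = T·L/(G·J) = 25500 × 4.28 / (79.7×10⁹ × 5.991×10^-5) = 0.02286 rad.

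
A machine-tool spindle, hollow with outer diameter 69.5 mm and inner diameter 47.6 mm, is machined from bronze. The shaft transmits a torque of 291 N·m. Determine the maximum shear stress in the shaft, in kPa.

5660 kPa

J = π(d_o⁴ − d_i⁴)/32 = π(0.0695⁴ − 0.0476⁴)/32 = 1.787×10^-6 m⁴.
τ_max = T·r/J = 291.0 × 0.0348 / 1.787×10^-6 = 5.660×10^6 Pa.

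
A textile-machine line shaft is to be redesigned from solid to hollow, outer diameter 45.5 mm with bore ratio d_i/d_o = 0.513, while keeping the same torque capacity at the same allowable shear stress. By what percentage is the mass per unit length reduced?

22.7 %

Equal τ_max and T ⇒ the solid shaft needs d_s³ = d_o³(1−k⁴), so d_s = 45.5·(1−0.513⁴)^(1/3) = 44.42 mm.
Area ratio A_h/A_s = d_o²(1−k²)/d_s² = (1−k²)/(1−k⁴)^(2/3) = 0.7729.
Mass saving = 1 − 0.7729 = 22.7 %.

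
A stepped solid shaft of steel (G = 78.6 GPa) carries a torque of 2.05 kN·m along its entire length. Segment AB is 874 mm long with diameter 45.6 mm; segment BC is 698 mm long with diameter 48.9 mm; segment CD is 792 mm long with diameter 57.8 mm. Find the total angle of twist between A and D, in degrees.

6.02°

J_AB = π(0.0456)⁴/32 = 4.24×10^-7 m⁴; J_BC = π(0.0489)⁴/32 = 5.61×10^-7 m⁴; J_CD = π(0.0578)⁴/32 = 1.10×10^-6 m⁴.
θ = (T/G)·Σ L_i/J_i = (2050/78.6×10⁹)·(0.874/4.24×10^-7 + 0.698/5.61×10^-7 + 0.792/1.10×10^-6) = 0.1050 rad.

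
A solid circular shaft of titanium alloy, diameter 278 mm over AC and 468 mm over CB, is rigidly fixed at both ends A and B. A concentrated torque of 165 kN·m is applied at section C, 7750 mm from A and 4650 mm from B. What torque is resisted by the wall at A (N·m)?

11500 N·m

Compatibility: T_A·a/J_AC = T_B·b/J_CB with T_A + T_B = T₀.
J_AC = 5.86×10^-4 m⁴, J_CB = 4.71×10^-3 m⁴, so T_A = T₀·(J_AC/a)/((J_AC/a)+(J_CB/b)) = 11470 N·m, T_B = 153500 N·m.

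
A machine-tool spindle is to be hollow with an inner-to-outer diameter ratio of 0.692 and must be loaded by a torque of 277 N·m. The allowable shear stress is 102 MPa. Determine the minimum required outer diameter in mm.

26.2 mm

For a hollow shaft with d_i/d_o = 0.692: τ_max = 16T/(π d_o³ (1−k⁴)), so d_o = [16T/(π τ_allow (1−k⁴))]^(1/3) = [16·277.0/(π·1.02×10^8·0.7707)]^(1/3) = 0.02618 m.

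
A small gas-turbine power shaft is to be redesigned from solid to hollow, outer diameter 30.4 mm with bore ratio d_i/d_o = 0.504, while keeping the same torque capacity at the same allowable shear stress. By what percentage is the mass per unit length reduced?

Equal τ_max and T ⇒ the solid shaft needs d_s³ = d_o³(1−k⁴), so d_s = 30.4·(1−0.504⁴)^(1/3) = 29.73 mm.
Area ratio A_h/A_s = d_o²(1−k²)/d_s² = (1−k²)/(1−k⁴)^(2/3) = 0.7799.
Mass saving = 1 − 0.7799 = 22.0 %.

22.0 %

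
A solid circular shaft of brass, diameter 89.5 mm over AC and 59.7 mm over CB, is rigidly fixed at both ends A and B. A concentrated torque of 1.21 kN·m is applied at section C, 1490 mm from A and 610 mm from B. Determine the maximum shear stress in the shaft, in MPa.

Compatibility: T_A·a/J_AC = T_B·b/J_CB with T_A + T_B = T₀.
J_AC = 6.30×10^-6 m⁴, J_CB = 1.25×10^-6 m⁴, so T_A = T₀·(J_AC/a)/((J_AC/a)+(J_CB/b)) = 815.6 N·m, T_B = 394.4 N·m.
τ in each portion: τ_AC = 5.79×10^6 Pa, τ_CB = 9.44×10^6 Pa; maximum is in CB.
τ_max = T_CB·r/J = 394.4·0.0299/1.25×10^-6 = 9.440×10^6 Pa.

9.44 MPa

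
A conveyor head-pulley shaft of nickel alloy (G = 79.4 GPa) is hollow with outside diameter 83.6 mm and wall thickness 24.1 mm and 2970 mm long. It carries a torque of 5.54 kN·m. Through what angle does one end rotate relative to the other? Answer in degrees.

2.56°

J = π(d_o⁴ − d_i⁴)/32 = π(0.0836⁴ − 0.0354⁴)/32 = 4.641×10^-6 m⁴.
θ = T·L/(G·J) = 5540 × 2.97 / (79.4×10⁹ × 4.641×10^-6) = 0.04465 rad.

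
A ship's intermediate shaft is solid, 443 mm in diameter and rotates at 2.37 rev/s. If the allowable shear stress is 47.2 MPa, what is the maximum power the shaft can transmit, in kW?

J = πd⁴/32 = π(0.443)⁴/32 = 3.781×10^-3 m⁴.
T_max = τ_allow·J/r = 4.72×10^7 × 3.781×10^-3 / 0.222 = 805700 N·m.
ω = 2π·2.37 = 14.89 rad/s, so P_max = T_max·ω = 1.200×10^7 W.

12000 kW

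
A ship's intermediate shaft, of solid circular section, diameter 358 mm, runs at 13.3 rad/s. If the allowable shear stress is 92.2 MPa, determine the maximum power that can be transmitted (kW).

J = πd⁴/32 = π(0.358)⁴/32 = 1.613×10^-3 m⁴.
T_max = τ_allow·J/r = 9.22×10^7 × 1.613×10^-3 / 0.179 = 830600 N·m.
ω = 13.3 rad/s, so P_max = T_max·ω = 1.105×10^7 W.

11000 kW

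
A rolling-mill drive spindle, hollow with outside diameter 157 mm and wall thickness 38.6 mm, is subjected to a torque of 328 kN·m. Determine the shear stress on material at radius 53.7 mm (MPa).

J = π(d_o⁴ − d_i⁴)/32 = π(0.157⁴ − 0.0798⁴)/32 = 5.567×10^-5 m⁴.
Shear stress varies linearly with radius: τ = T·r/J = 328000 × 0.0537 / 5.567×10^-5 = 3.164×10^8 Pa.

316 MPa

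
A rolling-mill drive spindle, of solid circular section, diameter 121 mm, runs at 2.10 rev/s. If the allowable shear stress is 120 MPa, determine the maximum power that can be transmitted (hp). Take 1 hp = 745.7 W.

J = πd⁴/32 = π(0.121)⁴/32 = 2.104×10^-5 m⁴.
T_max = τ_allow·J/r = 1.20×10^8 × 2.104×10^-5 / 0.0605 = 41740 N·m.
ω = 2π·2.10 = 13.19 rad/s, so P_max = T_max·ω = 5.508×10^5 W.

739 hp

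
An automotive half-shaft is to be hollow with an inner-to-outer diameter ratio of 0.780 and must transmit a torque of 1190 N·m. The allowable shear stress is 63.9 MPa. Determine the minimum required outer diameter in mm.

53.2 mm

For a hollow shaft with d_i/d_o = 0.780: τ_max = 16T/(π d_o³ (1−k⁴)), so d_o = [16T/(π τ_allow (1−k⁴))]^(1/3) = [16·1190/(π·6.39×10^7·0.6298)]^(1/3) = 0.05320 m.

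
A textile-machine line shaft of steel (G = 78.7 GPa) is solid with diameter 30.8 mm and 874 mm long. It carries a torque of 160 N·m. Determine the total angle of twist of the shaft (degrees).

J = πd⁴/32 = π(0.0308)⁴/32 = 8.835×10^-8 m⁴.
θ = T·L/(G·J) = 160.0 × 0.874 / (78.7×10⁹ × 8.835×10^-8) = 0.02011 rad.

1.15°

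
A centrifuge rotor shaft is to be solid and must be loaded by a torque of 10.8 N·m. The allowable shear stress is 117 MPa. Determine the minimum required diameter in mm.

For a solid shaft τ_max = 16T/(πd³), so d = (16T/(π τ_allow))^(1/3) = (16·10.80/(π·1.17×10^8))^(1/3) = 0.007776 m.

7.78 mm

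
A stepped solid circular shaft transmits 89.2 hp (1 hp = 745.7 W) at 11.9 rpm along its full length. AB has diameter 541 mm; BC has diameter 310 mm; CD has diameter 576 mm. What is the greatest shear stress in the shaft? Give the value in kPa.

9130 kPa

ω = 2π·11.9/60 = 1.246 rad/s, so T = P/ω = 89.2×745.7 / 1.246 = 53380 N·m.
Under the same torque, τ_max = 16T/(πd³) is largest where d is smallest — segment BC (d = 310 mm).
τ_max = 16·53380/(π·(0.310)³) = 9.125×10^6 Pa.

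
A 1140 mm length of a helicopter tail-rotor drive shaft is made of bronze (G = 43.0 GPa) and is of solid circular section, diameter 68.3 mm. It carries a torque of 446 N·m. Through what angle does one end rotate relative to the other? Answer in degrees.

0.317°

J = πd⁴/32 = π(0.0683)⁴/32 = 2.136×10^-6 m⁴.
θ = T·L/(G·J) = 446.0 × 1.14 / (43.0×10⁹ × 2.136×10^-6) = 5.535×10^-3 rad.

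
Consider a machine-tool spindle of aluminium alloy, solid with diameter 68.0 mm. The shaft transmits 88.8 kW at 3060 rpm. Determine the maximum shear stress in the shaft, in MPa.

ω = 2π·3060/60 = 320.4 rad/s, so T = P/ω = 88.8×10³ / 320.4 = 277.1 N·m.
J = πd⁴/32 = π(0.0680)⁴/32 = 2.099×10^-6 m⁴.
τ_max = T·r/J = 277.1 × 0.0340 / 2.099×10^-6 = 4.489×10^6 Pa.

4.49 MPa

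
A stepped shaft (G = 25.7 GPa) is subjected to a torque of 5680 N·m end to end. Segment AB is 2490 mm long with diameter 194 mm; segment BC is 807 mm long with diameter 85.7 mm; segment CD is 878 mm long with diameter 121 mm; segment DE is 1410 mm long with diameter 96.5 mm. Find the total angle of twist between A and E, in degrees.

4.78°

J_AB = π(0.194)⁴/32 = 1.39×10^-4 m⁴; J_BC = π(0.0857)⁴/32 = 5.30×10^-6 m⁴; J_CD = π(0.121)⁴/32 = 2.10×10^-5 m⁴; J_DE = π(0.0965)⁴/32 = 8.51×10^-6 m⁴.
θ = (T/G)·Σ L_i/J_i = (5680/25.7×10⁹)·(2.49/1.39×10^-4 + 0.807/5.30×10^-6 + 0.878/2.10×10^-5 + 1.41/8.51×10^-6) = 0.08346 rad.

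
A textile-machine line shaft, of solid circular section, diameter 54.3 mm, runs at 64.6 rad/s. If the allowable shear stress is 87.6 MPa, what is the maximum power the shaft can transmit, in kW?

178 kW

J = πd⁴/32 = π(0.0543)⁴/32 = 8.535×10^-7 m⁴.
T_max = τ_allow·J/r = 8.76×10^7 × 8.535×10^-7 / 0.0271 = 2754 N·m.
ω = 64.6 rad/s, so P_max = T_max·ω = 1.779×10^5 W.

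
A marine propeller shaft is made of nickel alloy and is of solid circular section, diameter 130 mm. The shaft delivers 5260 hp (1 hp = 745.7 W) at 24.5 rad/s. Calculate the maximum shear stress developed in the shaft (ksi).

ω = 24.5 rad/s, so T = P/ω = 5260×745.7 / 24.50 = 160100 N·m.
J = πd⁴/32 = π(0.130)⁴/32 = 2.804×10^-5 m⁴.
τ_max = T·r/J = 160100 × 0.0650 / 2.804×10^-5 = 3.711×10^8 Pa.

53.8 ksi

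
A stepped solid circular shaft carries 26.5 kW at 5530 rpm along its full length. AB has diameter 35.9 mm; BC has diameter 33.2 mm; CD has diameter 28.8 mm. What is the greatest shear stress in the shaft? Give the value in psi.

ω = 2π·5530/60 = 579.1 rad/s, so T = P/ω = 26.5×10³ / 579.1 = 45.76 N·m.
Under the same torque, τ_max = 16T/(πd³) is largest where d is smallest — segment CD (d = 28.8 mm).
τ_max = 16·45.76/(π·(0.0288)³) = 9.756×10^6 Pa.

1420 psi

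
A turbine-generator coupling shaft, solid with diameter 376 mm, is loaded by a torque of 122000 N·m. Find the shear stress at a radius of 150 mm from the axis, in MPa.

J = πd⁴/32 = π(0.376)⁴/32 = 1.962×10^-3 m⁴.
Shear stress varies linearly with radius: τ = T·r/J = 122000 × 0.150 / 1.962×10^-3 = 9.326×10^6 Pa.

9.33 MPa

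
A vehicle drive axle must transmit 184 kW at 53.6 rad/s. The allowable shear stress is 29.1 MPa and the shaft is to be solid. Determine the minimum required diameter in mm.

84.4 mm

ω = 53.6 rad/s, so T = P/ω = 184×10³ / 53.60 = 3433 N·m.
For a solid shaft τ_max = 16T/(πd³), so d = (16T/(π τ_allow))^(1/3) = (16·3433/(π·2.91×10^7))^(1/3) = 0.08438 m.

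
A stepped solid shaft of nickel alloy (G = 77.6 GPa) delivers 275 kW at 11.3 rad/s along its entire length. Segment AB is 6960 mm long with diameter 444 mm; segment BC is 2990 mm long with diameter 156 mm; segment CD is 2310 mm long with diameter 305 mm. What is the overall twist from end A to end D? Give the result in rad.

ω = 11.3 rad/s, so T = P/ω = 275×10³ / 11.30 = 24340 N·m.
J_AB = π(0.444)⁴/32 = 3.82×10^-3 m⁴; J_BC = π(0.156)⁴/32 = 5.81×10^-5 m⁴; J_CD = π(0.305)⁴/32 = 8.50×10^-4 m⁴.
θ = (T/G)·Σ L_i/J_i = (24340/77.6×10⁹)·(6.96/3.82×10^-3 + 2.99/5.81×10^-5 + 2.31/8.50×10^-4) = 0.01755 rad.

0.0176 rad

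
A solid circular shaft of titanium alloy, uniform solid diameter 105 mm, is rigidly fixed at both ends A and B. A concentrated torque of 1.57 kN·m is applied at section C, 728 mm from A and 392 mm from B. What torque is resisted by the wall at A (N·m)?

With uniform GJ and both ends fixed, compatibility θ_AC = θ_CB gives T_A·a = T_B·b, together with T_A + T_B = T₀.
T_A = T₀·b/(a+b) = 1570·392/1120 = 549.5 N·m; T_B = 1020 N·m.

550 N·m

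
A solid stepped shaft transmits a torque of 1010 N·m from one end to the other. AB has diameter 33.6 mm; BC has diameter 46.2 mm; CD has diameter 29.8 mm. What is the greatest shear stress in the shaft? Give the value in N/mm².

Under the same torque, τ_max = 16T/(πd³) is largest where d is smallest — segment CD (d = 29.8 mm).
τ_max = 16·1010/(π·(0.0298)³) = 1.944×10^8 Pa.

194 N/mm²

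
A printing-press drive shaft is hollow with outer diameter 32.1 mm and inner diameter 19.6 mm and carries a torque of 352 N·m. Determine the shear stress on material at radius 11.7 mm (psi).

6660 psi

J = π(d_o⁴ − d_i⁴)/32 = π(0.0321⁴ − 0.0196⁴)/32 = 8.975×10^-8 m⁴.
Shear stress varies linearly with radius: τ = T·r/J = 352.0 × 0.0117 / 8.975×10^-8 = 4.589×10^7 Pa.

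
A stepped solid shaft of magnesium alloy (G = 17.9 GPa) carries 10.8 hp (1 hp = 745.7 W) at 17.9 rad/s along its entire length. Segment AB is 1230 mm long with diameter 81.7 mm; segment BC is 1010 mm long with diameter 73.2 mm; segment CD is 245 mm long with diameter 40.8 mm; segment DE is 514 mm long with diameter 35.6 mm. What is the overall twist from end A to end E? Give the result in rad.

ω = 17.9 rad/s, so T = P/ω = 10.8×745.7 / 17.90 = 449.9 N·m.
J_AB = π(0.0817)⁴/32 = 4.37×10^-6 m⁴; J_BC = π(0.0732)⁴/32 = 2.82×10^-6 m⁴; J_CD = π(0.0408)⁴/32 = 2.72×10^-7 m⁴; J_DE = π(0.0356)⁴/32 = 1.58×10^-7 m⁴.
θ = (T/G)·Σ L_i/J_i = (449.9/17.9×10⁹)·(1.23/4.37×10^-6 + 1.01/2.82×10^-6 + 0.245/2.72×10^-7 + 0.514/1.58×10^-7) = 0.1206 rad.

0.121 rad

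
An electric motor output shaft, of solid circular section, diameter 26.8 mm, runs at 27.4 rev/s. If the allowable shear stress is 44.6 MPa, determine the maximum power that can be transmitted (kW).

29.0 kW

J = πd⁴/32 = π(0.0268)⁴/32 = 5.065×10^-8 m⁴.
T_max = τ_allow·J/r = 4.46×10^7 × 5.065×10^-8 / 0.0134 = 168.6 N·m.
ω = 2π·27.4 = 172.2 rad/s, so P_max = T_max·ω = 2.902×10^4 W.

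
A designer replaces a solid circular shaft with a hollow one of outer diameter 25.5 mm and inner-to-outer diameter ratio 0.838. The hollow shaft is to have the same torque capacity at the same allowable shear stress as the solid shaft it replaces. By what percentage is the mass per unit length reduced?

Equal τ_max and T ⇒ the solid shaft needs d_s³ = d_o³(1−k⁴), so d_s = 25.5·(1−0.838⁴)^(1/3) = 20.33 mm.
Area ratio A_h/A_s = d_o²(1−k²)/d_s² = (1−k²)/(1−k⁴)^(2/3) = 0.4684.
Mass saving = 1 − 0.4684 = 53.2 %.

53.2 %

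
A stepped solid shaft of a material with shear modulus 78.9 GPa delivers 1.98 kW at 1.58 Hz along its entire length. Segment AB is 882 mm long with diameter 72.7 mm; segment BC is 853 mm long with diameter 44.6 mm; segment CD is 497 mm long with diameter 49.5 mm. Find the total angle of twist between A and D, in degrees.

0.487°

ω = 2π·1.58 = 9.927 rad/s, so T = P/ω = 1.98×10³ / 9.927 = 199.4 N·m.
J_AB = π(0.0727)⁴/32 = 2.74×10^-6 m⁴; J_BC = π(0.0446)⁴/32 = 3.88×10^-7 m⁴; J_CD = π(0.0495)⁴/32 = 5.89×10^-7 m⁴.
θ = (T/G)·Σ L_i/J_i = (199.4/78.9×10⁹)·(0.882/2.74×10^-6 + 0.853/3.88×10^-7 + 0.497/5.89×10^-7) = 8.495×10^-3 rad.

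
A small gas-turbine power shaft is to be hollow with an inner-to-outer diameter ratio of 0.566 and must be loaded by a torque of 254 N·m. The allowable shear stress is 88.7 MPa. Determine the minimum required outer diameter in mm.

25.3 mm

For a hollow shaft with d_i/d_o = 0.566: τ_max = 16T/(π d_o³ (1−k⁴)), so d_o = [16T/(π τ_allow (1−k⁴))]^(1/3) = [16·254.0/(π·8.87×10^7·0.8974)]^(1/3) = 0.02533 m.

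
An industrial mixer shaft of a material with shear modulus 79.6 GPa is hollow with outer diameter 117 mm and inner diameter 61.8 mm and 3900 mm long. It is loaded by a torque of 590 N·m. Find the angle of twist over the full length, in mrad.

1.70 mrad

J = π(d_o⁴ − d_i⁴)/32 = π(0.117⁴ − 0.0618⁴)/32 = 1.696×10^-5 m⁴.
θ = T·L/(G·J) = 590.0 × 3.90 / (79.6×10⁹ × 1.696×10^-5) = 1.704×10^-3 rad.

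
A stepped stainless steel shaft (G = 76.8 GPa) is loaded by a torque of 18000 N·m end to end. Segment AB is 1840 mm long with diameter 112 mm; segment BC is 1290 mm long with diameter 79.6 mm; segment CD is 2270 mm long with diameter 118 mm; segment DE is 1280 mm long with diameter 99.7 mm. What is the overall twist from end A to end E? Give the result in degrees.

J_AB = π(0.112)⁴/32 = 1.54×10^-5 m⁴; J_BC = π(0.0796)⁴/32 = 3.94×10^-6 m⁴; J_CD = π(0.118)⁴/32 = 1.90×10^-5 m⁴; J_DE = π(0.0997)⁴/32 = 9.70×10^-6 m⁴.
θ = (T/G)·Σ L_i/J_i = (18000/76.8×10⁹)·(1.84/1.54×10^-5 + 1.29/3.94×10^-6 + 2.27/1.90×10^-5 + 1.28/9.70×10^-6) = 0.1635 rad.

9.37°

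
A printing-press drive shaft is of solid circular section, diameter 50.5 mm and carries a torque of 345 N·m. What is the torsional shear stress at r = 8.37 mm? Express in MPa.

4.52 MPa

J = πd⁴/32 = π(0.0505)⁴/32 = 6.385×10^-7 m⁴.
Shear stress varies linearly with radius: τ = T·r/J = 345.0 × 0.00837 / 6.385×10^-7 = 4.523×10^6 Pa.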